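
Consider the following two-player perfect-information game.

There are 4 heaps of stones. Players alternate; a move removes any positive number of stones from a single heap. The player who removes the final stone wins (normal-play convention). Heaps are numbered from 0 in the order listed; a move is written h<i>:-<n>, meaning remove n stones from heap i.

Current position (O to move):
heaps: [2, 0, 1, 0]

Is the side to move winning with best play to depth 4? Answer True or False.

O winning at [(2,0,1,0)]: True

[(2,0,1,0)] O move#1: h0:-1:+1/(1,0,1,0)*, h0:-2:-1/(0,0,1,0), h2:-1:-1/(2,0,0,0)
[(1,0,1,0)] X move#2: h0:-1:-1/(0,0,1,0)*, h2:-1:-1/(1,0,0,0)
[(0,0,1,0)] O move#3: h2:-1:+1/(0,0,0,0)*
[(0,0,0,0)] end (terminal -1, X#4); searched (2,0,1,0) to 4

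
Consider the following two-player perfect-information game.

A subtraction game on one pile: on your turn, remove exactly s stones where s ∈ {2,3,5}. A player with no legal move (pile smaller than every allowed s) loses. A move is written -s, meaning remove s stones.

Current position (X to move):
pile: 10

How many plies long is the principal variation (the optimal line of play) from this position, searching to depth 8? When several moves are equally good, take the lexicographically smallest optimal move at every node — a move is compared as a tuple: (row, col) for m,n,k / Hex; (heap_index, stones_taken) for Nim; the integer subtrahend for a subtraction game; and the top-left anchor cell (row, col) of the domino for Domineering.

PV length from [10]: 3 plies

p1 X@[10]: -2[8]+1* -3[7]+1 -5[5]-1
p2 O@[8]: -2[6]-1* -3[5]-1 -5[3]-1
p3 X@[6]: -2[4]-1 -3[3]-1 -5[1]+1*
p4 O@[1] terminal -1; root [10] d8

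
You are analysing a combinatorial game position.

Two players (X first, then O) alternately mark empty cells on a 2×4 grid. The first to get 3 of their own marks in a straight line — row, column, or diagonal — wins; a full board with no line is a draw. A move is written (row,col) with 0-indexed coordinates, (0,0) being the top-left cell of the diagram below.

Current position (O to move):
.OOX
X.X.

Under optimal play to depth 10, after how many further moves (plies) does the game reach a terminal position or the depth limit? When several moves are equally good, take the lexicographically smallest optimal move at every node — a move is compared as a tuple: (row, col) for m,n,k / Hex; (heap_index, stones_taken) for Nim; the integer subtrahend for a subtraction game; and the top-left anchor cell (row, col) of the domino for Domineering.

PV length from [.OOX/X.X.]: 1 ply

[.OOX/X.X.] O move#1: (0,0):+1/OOOX/X.X.*, (1,1):+0/.OOX/XOX., (1,3):-1/.OOX/X.XO
[OOOX/X.X.] end (terminal -1, X#2); searched .OOX/X.X. to 10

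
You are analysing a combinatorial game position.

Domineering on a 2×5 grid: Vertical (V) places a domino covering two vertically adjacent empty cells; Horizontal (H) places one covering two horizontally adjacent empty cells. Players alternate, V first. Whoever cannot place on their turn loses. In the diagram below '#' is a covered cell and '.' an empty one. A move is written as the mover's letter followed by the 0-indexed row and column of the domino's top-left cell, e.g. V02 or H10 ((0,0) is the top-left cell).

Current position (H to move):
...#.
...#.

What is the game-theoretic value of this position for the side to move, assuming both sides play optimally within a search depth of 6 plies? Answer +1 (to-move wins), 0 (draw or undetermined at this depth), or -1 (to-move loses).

[...#./...#.] H move#1: H00:-1/##.#./...#.*, H01:-1/.###./...#., H10:-1/...#./##.#., H11:-1/...#./.###.
[##.#./...#.] V move#2: V02:+1/####./..##.*, V04:-1/##.##/...##
[####./..##.] H move#3: H10:-1/####./####.*
[####./####.] V move#4: V04:+1/#####/#####*
[#####/#####] end (terminal -1, H#5); searched ...#./...#. to 6

value(...#./...#., H) = -1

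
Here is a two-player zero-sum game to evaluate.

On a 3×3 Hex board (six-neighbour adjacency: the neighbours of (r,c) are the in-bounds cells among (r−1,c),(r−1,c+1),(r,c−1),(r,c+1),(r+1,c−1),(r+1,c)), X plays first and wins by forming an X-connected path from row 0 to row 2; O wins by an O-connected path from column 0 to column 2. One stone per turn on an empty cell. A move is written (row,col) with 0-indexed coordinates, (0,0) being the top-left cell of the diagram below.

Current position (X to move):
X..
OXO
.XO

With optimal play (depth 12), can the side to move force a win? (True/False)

X winning at [X../OXO/.XO]: True

p1 X@[X../OXO/.XO]: (0,1)[XX./OXO/.XO]+1* (0,2)[X.X/OXO/.XO]+1 (2,0)[X../OXO/XXO]+1
p2 O@[XX./OXO/.XO] terminal -1; root [X../OXO/.XO] d12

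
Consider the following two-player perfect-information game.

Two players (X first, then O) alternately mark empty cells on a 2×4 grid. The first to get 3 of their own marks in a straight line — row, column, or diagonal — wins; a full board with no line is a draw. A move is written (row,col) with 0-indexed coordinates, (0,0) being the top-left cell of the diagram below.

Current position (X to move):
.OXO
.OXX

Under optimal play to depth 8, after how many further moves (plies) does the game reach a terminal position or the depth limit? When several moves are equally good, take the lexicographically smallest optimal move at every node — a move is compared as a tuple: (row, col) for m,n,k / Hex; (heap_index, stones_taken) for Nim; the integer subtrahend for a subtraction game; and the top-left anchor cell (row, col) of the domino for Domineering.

[.OXO/.OXX] X move#1: (0,0):+0/XOXO/.OXX*, (1,0):+0/.OXO/XOXX
[XOXO/.OXX] O move#2: (1,0):+0/XOXO/OOXX*
[XOXO/OOXX] end (terminal +0, X#3); searched .OXO/.OXX to 8

PV length from [.OXO/.OXX]: 2 plies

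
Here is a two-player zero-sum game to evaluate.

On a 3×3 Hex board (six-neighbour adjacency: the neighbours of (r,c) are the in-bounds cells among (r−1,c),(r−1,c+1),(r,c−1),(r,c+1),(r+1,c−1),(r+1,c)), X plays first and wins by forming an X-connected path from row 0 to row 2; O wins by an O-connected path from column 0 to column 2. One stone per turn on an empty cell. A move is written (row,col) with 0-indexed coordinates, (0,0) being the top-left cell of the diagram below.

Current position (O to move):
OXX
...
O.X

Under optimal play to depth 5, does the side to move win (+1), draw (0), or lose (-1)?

ply 1, O at OXX/.../O.X | (1,0)=-1→OXX/O../O.X; (1,1)=-1→OXX/.O./O.X; (1,2)=+1→OXX/..O/O.X*; (2,1)=-1→OXX/.../OOX
ply 2, X at OXX/..O/O.X | (1,0)=-1→OXX/X.O/O.X*; (1,1)=-1→OXX/.XO/O.X; (2,1)=-1→OXX/..O/OXX
ply 3, O at OXX/X.O/O.X | (1,1)=+1→OXX/XOO/O.X*; (2,1)=+1→OXX/X.O/OOX
ply 4: OXX/XOO/O.X is terminal -1 (X); from OXX/.../O.X depth 5

value(OXX/.../O.X, O) = +1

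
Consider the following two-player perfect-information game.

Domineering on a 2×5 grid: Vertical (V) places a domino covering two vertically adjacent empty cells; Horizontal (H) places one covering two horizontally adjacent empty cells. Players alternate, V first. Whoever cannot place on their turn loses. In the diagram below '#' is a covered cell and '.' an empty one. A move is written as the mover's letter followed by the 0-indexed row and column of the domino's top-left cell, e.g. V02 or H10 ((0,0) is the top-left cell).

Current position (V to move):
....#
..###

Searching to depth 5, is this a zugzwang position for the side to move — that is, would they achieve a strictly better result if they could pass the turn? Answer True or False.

zugzwang(....#/..###, V) = False

ply 1, V at ....#/..### | V00=-1→#...#/#.###; V01=+1→.#..#/.####*
ply 2, H at .#..#/.#### | H02=-1→.####/.####*
ply 3, V at .####/.#### | V00=+1→#####/#####*
ply 4: #####/##### is terminal -1 (H); from ....#/..### depth 5
suppose V passes — search the same position with H to move:
pass> ply 1, H at ....#/..### | H00=+1→##..#/..###*; H01=-1→.##.#/..###; H02=-1→..###/..###; H10=+1→....#/#####
pass> ply 2: ##..#/..### is terminal -1 (V); from ....#/..### depth 5
for V: play +1, pass -1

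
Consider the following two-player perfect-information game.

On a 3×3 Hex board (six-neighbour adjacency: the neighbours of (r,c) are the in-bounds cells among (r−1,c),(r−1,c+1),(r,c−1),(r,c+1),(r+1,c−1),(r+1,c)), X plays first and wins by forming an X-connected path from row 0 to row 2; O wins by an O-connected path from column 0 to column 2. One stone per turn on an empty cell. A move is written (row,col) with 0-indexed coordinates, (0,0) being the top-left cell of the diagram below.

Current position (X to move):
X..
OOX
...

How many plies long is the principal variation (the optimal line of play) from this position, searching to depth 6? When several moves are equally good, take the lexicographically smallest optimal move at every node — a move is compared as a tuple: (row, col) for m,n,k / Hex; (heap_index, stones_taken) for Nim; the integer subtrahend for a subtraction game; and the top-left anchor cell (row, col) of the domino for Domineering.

PV length from [X../OOX/...]: 5 plies

ply 1, X at X../OOX/... | (0,1)=-1→XX./OOX/...; (0,2)=+1→X.X/OOX/...*; (2,0)=-1→X../OOX/X..; (2,1)=-1→X../OOX/.X.; (2,2)=-1→X../OOX/..X
ply 2, O at X.X/OOX/... | (0,1)=-1→XOX/OOX/...*; (2,0)=-1→X.X/OOX/O..; (2,1)=-1→X.X/OOX/.O.; (2,2)=-1→X.X/OOX/..O
ply 3, X at XOX/OOX/... | (2,0)=+1→XOX/OOX/X..*; (2,1)=+1→XOX/OOX/.X.; (2,2)=+1→XOX/OOX/..X
ply 4, O at XOX/OOX/X.. | (2,1)=-1→XOX/OOX/XO.*; (2,2)=-1→XOX/OOX/X.O
ply 5, X at XOX/OOX/XO. | (2,2)=+1→XOX/OOX/XOX*
ply 6: XOX/OOX/XOX is terminal -1 (O); from X../OOX/... depth 6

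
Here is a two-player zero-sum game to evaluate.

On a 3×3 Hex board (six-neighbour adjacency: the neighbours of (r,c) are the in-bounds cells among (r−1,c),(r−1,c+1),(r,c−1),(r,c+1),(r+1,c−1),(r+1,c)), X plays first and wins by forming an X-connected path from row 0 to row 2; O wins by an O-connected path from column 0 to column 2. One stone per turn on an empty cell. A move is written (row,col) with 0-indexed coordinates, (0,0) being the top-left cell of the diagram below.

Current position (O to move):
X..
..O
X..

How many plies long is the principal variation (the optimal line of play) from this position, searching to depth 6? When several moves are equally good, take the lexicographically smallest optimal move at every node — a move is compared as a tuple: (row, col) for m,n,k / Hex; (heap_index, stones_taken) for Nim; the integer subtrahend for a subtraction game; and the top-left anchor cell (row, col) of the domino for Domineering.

[X../..O/X..] O move#1: (0,1):-1/XO./..O/X..*, (0,2):-1/X.O/..O/X.., (1,0):-1/X../O.O/X.., (1,1):-1/X../.OO/X.., (2,1):-1/X../..O/XO., (2,2):-1/X../..O/X.O
[XO./..O/X..] X move#2: (0,2):+1/XOX/..O/X..*, (1,0):+1/XO./X.O/X.., (1,1):+1/XO./.XO/X.., (2,1):-1/XO./..O/XX., (2,2):-1/XO./..O/X.X
[XOX/..O/X..] O move#3: (1,0):-1/XOX/O.O/X..*, (1,1):-1/XOX/.OO/X.., (2,1):-1/XOX/..O/XO., (2,2):-1/XOX/..O/X.O
[XOX/O.O/X..] X move#4: (1,1):+1/XOX/OXO/X..*, (2,1):-1/XOX/O.O/XX., (2,2):-1/XOX/O.O/X.X
[XOX/OXO/X..] end (terminal -1, O#5); searched X../..O/X.. to 6

PV length from [X../..O/X..]: 4 plies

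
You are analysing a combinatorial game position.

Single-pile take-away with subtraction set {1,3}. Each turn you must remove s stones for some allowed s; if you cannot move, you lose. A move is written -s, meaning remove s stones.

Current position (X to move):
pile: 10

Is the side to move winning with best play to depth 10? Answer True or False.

X winning at [10]: False

p1 X@[10]: -1[9]-1* -3[7]-1
p2 O@[9]: -1[8]+1* -3[6]+1
p3 X@[8]: -1[7]-1* -3[5]-1
p4 O@[7]: -1[6]+1* -3[4]+1
p5 X@[6]: -1[5]-1* -3[3]-1
p6 O@[5]: -1[4]+1* -3[2]+1
p7 X@[4]: -1[3]-1* -3[1]-1
p8 O@[3]: -1[2]+1* -3[0]+1
p9 X@[2]: -1[1]-1*
p10 O@[1]: -1[0]+1*
p11 X@[0] terminal -1; root [10] d10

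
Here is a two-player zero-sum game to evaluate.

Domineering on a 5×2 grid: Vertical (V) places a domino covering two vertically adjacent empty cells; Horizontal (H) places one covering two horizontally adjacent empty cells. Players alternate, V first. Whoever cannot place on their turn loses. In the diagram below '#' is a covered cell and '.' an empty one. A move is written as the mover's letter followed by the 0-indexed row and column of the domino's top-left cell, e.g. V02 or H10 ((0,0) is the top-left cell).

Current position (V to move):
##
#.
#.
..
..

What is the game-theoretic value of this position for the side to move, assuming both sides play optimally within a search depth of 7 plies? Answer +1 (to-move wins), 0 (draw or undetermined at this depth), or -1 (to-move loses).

[##/#./#./../..] V move#1: V11:-1/##/##/##/../.., V21:-1/##/#./##/.#/.., V30:+1/##/#./#./#./#.*, V31:+1/##/#./#./.#/.#
[##/#./#./#./#.] end (terminal -1, H#2); searched ##/#./#./../.. to 7

value(##/#./#./../.., V) = +1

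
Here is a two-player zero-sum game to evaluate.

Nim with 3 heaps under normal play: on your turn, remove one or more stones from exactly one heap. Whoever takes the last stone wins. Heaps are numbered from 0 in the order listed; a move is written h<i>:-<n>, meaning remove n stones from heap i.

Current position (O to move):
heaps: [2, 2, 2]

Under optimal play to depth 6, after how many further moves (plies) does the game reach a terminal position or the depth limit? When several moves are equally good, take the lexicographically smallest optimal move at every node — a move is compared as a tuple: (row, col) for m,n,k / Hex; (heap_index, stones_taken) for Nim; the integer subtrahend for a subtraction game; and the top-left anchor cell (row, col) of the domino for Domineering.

[(2,2,2)] O move#1: h0:-1:-1/(1,2,2), h0:-2:+1/(0,2,2)*, h1:-1:-1/(2,1,2), h1:-2:+1/(2,0,2), h2:-1:-1/(2,2,1), h2:-2:+1/(2,2,0)
[(0,2,2)] X move#2: h1:-1:-1/(0,1,2)*, h1:-2:-1/(0,0,2), h2:-1:-1/(0,2,1), h2:-2:-1/(0,2,0)
[(0,1,2)] O move#3: h1:-1:-1/(0,0,2), h2:-1:+1/(0,1,1)*, h2:-2:-1/(0,1,0)
[(0,1,1)] X move#4: h1:-1:-1/(0,0,1)*, h2:-1:-1/(0,1,0)
[(0,0,1)] O move#5: h2:-1:+1/(0,0,0)*
[(0,0,0)] end (terminal -1, X#6); searched (2,2,2) to 6

PV length from [(2,2,2)]: 5 plies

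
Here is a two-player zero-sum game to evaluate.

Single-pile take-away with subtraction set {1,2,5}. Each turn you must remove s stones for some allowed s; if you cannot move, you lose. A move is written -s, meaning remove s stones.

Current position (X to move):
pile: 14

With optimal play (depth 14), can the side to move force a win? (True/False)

X winning at [14]: True

p1 X@[14]: -1[13]-1 -2[12]+1* -5[9]+1
p2 O@[12]: -1[11]-1* -2[10]-1 -5[7]-1
p3 X@[11]: -1[10]-1 -2[9]+1* -5[6]+1
p4 O@[9]: -1[8]-1* -2[7]-1 -5[4]-1
p5 X@[8]: -1[7]-1 -2[6]+1* -5[3]+1
p6 O@[6]: -1[5]-1* -2[4]-1 -5[1]-1
p7 X@[5]: -1[4]-1 -2[3]+1* -5[0]+1
p8 O@[3]: -1[2]-1* -2[1]-1
p9 X@[2]: -1[1]-1 -2[0]+1*
p10 O@[0] terminal -1; root [14] d14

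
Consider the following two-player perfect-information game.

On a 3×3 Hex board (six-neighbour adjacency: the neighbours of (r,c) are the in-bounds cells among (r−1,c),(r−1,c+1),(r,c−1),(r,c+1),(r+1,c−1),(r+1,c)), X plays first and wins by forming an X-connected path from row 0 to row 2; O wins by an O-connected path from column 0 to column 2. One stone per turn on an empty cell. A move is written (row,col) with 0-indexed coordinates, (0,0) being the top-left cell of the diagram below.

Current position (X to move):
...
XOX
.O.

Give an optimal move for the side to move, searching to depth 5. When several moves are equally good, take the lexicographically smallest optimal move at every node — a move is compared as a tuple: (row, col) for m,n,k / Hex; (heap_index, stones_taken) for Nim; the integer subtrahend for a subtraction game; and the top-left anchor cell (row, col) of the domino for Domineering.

X's best at [.../XOX/.O.]: (0,2)

[.../XOX/.O.] X move#1: (0,0):-1/X../XOX/.O., (0,1):-1/.X./XOX/.O., (0,2):+1/..X/XOX/.O.*, (2,0):+1/.../XOX/XO., (2,2):+1/.../XOX/.OX
[..X/XOX/.O.] O move#2: (0,0):-1/O.X/XOX/.O.*, (0,1):-1/.OX/XOX/.O., (2,0):-1/..X/XOX/OO., (2,2):-1/..X/XOX/.OO
[O.X/XOX/.O.] X move#3: (0,1):+1/OXX/XOX/.O.*, (2,0):+1/O.X/XOX/XO., (2,2):+1/O.X/XOX/.OX
[OXX/XOX/.O.] O move#4: (2,0):-1/OXX/XOX/OO.*, (2,2):-1/OXX/XOX/.OO
[OXX/XOX/OO.] X move#5: (2,2):+1/OXX/XOX/OOX*
[OXX/XOX/OOX] end (terminal -1, O#6); searched .../XOX/.O. to 5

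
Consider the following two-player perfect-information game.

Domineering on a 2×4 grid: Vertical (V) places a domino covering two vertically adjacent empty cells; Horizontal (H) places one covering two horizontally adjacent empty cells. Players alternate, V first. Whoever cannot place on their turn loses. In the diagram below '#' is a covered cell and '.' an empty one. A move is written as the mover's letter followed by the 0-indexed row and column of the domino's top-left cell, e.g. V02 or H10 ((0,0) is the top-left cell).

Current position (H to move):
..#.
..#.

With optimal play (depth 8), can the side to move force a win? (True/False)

H winning at [..#./..#.]: True

ply 1, H at ..#./..#. | H00=+1→###./..#.*; H10=+1→..#./###.
ply 2, V at ###./..#. | V03=-1→####/..##*
ply 3, H at ####/..## | H10=+1→####/####*
ply 4: ####/#### is terminal -1 (V); from ..#./..#. depth 8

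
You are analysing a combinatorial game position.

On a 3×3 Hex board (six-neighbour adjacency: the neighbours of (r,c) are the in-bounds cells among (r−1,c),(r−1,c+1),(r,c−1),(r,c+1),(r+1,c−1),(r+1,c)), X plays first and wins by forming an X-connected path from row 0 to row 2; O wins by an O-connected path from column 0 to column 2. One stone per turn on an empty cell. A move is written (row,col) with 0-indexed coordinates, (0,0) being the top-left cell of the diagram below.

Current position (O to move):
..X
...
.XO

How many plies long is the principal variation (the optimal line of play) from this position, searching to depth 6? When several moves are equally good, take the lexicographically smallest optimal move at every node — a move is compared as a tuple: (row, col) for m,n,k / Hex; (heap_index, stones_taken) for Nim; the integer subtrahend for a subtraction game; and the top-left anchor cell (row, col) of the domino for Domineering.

p1 O@[..X/.../.XO]: (0,0)[O.X/.../.XO]-1* (0,1)[.OX/.../.XO]-1 (1,0)[..X/O../.XO]-1 (1,1)[..X/.O./.XO]-1 (1,2)[..X/..O/.XO]-1 (2,0)[..X/.../OXO]-1
p2 X@[O.X/.../.XO]: (0,1)[OXX/.../.XO]+1* (1,0)[O.X/X../.XO]+1 (1,1)[O.X/.X./.XO]+1 (1,2)[O.X/..X/.XO]+1 (2,0)[O.X/.../XXO]+1
p3 O@[OXX/.../.XO]: (1,0)[OXX/O../.XO]-1* (1,1)[OXX/.O./.XO]-1 (1,2)[OXX/..O/.XO]-1 (2,0)[OXX/.../OXO]-1
p4 X@[OXX/O../.XO]: (1,1)[OXX/OX./.XO]+1* (1,2)[OXX/O.X/.XO]+1 (2,0)[OXX/O../XXO]+1
p5 O@[OXX/OX./.XO] terminal -1; root [..X/.../.XO] d6

PV length from [..X/.../.XO]: 4 plies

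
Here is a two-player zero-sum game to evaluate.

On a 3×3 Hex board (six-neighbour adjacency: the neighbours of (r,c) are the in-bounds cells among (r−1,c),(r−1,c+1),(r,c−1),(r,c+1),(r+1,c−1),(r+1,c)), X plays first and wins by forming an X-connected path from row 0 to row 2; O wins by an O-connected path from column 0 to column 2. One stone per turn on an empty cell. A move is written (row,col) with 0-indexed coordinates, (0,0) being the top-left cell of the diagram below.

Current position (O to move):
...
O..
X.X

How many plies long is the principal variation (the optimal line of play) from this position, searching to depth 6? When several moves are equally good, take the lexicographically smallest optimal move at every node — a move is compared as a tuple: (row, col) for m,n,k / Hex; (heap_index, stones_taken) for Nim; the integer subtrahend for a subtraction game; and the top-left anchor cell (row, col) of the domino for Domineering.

PV length from [.../O../X.X]: 3 plies

[.../O../X.X] O move#1: (0,0):-1/O../O../X.X, (0,1):-1/.O./O../X.X, (0,2):+1/..O/O../X.X*, (1,1):+1/.../OO./X.X, (1,2):-1/.../O.O/X.X, (2,1):-1/.../O../XOX
[..O/O../X.X] X move#2: (0,0):-1/X.O/O../X.X*, (0,1):-1/.XO/O../X.X, (1,1):-1/..O/OX./X.X, (1,2):-1/..O/O.X/X.X, (2,1):-1/..O/O../XXX
[X.O/O../X.X] O move#3: (0,1):+1/XOO/O../X.X*, (1,1):+1/X.O/OO./X.X, (1,2):+1/X.O/O.O/X.X, (2,1):+1/X.O/O../XOX
[XOO/O../X.X] end (terminal -1, X#4); searched .../O../X.X to 6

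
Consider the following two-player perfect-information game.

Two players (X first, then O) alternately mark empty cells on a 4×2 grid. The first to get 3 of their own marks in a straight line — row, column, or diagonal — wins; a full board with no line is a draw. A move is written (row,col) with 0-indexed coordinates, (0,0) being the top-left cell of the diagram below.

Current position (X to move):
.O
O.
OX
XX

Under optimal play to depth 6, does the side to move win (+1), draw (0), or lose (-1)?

[.O/O./OX/XX] X move#1: (0,0):+0/XO/O./OX/XX, (1,1):+1/.O/OX/OX/XX*
[.O/OX/OX/XX] end (terminal -1, O#2); searched .O/O./OX/XX to 6

value(.O/O./OX/XX, X) = +1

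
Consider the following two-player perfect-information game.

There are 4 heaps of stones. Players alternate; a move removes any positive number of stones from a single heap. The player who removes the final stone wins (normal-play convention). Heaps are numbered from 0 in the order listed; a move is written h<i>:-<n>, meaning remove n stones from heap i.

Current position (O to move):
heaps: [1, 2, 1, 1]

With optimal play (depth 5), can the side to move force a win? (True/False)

[(1,2,1,1)] O move#1: h0:-1:-1/(0,2,1,1), h1:-1:+1/(1,1,1,1)*, h1:-2:-1/(1,0,1,1), h2:-1:-1/(1,2,0,1), h3:-1:-1/(1,2,1,0)
[(1,1,1,1)] X move#2: h0:-1:-1/(0,1,1,1)*, h1:-1:-1/(1,0,1,1), h2:-1:-1/(1,1,0,1), h3:-1:-1/(1,1,1,0)
[(0,1,1,1)] O move#3: h1:-1:+1/(0,0,1,1)*, h2:-1:+1/(0,1,0,1), h3:-1:+1/(0,1,1,0)
[(0,0,1,1)] X move#4: h2:-1:-1/(0,0,0,1)*, h3:-1:-1/(0,0,1,0)
[(0,0,0,1)] O move#5: h3:-1:+1/(0,0,0,0)*
[(0,0,0,0)] end (terminal -1, X#6); searched (1,2,1,1) to 5

O winning at [(1,2,1,1)]: True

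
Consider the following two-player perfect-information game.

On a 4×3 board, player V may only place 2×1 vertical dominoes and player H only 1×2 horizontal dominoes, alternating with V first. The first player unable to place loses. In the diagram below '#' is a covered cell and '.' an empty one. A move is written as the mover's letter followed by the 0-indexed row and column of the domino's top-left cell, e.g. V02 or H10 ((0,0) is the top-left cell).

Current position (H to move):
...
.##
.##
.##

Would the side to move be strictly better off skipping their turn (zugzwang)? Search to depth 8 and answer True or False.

zugzwang(.../.##/.##/.##, H) = False

ply 1, H at .../.##/.##/.## | H00=-1→##./.##/.##/.##*; H01=-1→.##/.##/.##/.##
ply 2, V at ##./.##/.##/.## | V10=+1→##./###/###/.##*; V20=+1→##./.##/###/###
ply 3: ##./###/###/.## is terminal -1 (H); from .../.##/.##/.## depth 8
pass branch (V moves first from the same position):
  | ply 1, V at .../.##/.##/.## | V00=+1→#../###/.##/.##*; V10=-1→.../###/###/.##; V20=-1→.../.##/###/###
  | ply 2, H at #../###/.##/.## | H01=-1→###/###/.##/.##*
  | ply 3, V at ###/###/.##/.## | V20=+1→###/###/###/###*
  | ply 4: ###/###/###/### is terminal -1 (H); from .../.##/.##/.## depth 8
H moving scores -1; H passing scores -1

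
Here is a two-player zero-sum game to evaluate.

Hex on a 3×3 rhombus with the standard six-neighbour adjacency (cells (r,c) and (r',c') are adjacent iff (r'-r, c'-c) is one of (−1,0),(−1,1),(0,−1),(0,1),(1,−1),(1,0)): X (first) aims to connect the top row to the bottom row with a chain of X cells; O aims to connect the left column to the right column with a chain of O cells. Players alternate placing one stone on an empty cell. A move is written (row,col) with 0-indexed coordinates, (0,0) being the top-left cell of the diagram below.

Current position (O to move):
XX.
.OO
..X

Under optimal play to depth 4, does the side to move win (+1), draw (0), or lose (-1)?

[XX./.OO/..X] O move#1: (0,2):+1/XXO/.OO/..X*, (1,0):+1/XX./OOO/..X, (2,0):+1/XX./.OO/O.X, (2,1):+1/XX./.OO/.OX
[XXO/.OO/..X] X move#2: (1,0):-1/XXO/XOO/..X*, (2,0):-1/XXO/.OO/X.X, (2,1):-1/XXO/.OO/.XX
[XXO/XOO/..X] O move#3: (2,0):+1/XXO/XOO/O.X*, (2,1):-1/XXO/XOO/.OX
[XXO/XOO/O.X] end (terminal -1, X#4); searched XX./.OO/..X to 4

value(XX./.OO/..X, O) = +1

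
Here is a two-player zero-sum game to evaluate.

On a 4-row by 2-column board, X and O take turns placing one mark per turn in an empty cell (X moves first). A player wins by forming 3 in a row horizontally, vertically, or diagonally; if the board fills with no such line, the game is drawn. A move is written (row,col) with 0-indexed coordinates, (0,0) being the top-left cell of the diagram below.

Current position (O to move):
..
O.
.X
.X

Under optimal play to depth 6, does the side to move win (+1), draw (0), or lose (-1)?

value(../O./.X/.X, O) = 0

ply 1, O at ../O./.X/.X | (0,0)=-1→O./O./.X/.X; (0,1)=-1→.O/O./.X/.X; (1,1)=+0→../OO/.X/.X*; (2,0)=-1→../O./OX/.X; (3,0)=-1→../O./.X/OX
ply 2, X at ../OO/.X/.X | (0,0)=+0→X./OO/.X/.X*; (0,1)=-1→.X/OO/.X/.X; (2,0)=+0→../OO/XX/.X; (3,0)=+0→../OO/.X/XX
ply 3, O at X./OO/.X/.X | (0,1)=+0→XO/OO/.X/.X*; (2,0)=+0→X./OO/OX/.X; (3,0)=+0→X./OO/.X/OX
ply 4, X at XO/OO/.X/.X | (2,0)=+0→XO/OO/XX/.X*; (3,0)=+0→XO/OO/.X/XX
ply 5, O at XO/OO/XX/.X | (3,0)=+0→XO/OO/XX/OX*
ply 6: XO/OO/XX/OX is terminal +0 (X); from ../O./.X/.X depth 6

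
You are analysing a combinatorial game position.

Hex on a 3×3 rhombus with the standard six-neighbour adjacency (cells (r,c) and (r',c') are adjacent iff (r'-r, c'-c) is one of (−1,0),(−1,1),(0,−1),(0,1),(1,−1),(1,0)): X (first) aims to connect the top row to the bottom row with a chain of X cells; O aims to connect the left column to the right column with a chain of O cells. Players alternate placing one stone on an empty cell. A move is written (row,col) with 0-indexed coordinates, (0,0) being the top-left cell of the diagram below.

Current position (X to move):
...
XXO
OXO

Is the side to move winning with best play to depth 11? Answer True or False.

X winning at [.../XXO/OXO]: True

[.../XXO/OXO] X move#1: (0,0):+1/X../XXO/OXO*, (0,1):+1/.X./XXO/OXO, (0,2):+1/..X/XXO/OXO
[X../XXO/OXO] end (terminal -1, O#2); searched .../XXO/OXO to 11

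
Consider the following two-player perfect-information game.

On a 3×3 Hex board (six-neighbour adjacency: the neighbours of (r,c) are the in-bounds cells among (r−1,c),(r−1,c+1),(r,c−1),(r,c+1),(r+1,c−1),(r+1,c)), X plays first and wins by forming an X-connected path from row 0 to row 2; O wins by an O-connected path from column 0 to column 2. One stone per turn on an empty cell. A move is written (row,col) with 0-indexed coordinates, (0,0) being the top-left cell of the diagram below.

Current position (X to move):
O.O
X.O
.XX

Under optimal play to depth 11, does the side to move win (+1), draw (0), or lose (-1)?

ply 1, X at O.O/X.O/.XX | (0,1)=+1→OXO/X.O/.XX*; (1,1)=-1→O.O/XXO/.XX; (2,0)=-1→O.O/X.O/XXX
ply 2, O at OXO/X.O/.XX | (1,1)=-1→OXO/XOO/.XX*; (2,0)=-1→OXO/X.O/OXX
ply 3, X at OXO/XOO/.XX | (2,0)=+1→OXO/XOO/XXX*
ply 4: OXO/XOO/XXX is terminal -1 (O); from O.O/X.O/.XX depth 11

value(O.O/X.O/.XX, X) = +1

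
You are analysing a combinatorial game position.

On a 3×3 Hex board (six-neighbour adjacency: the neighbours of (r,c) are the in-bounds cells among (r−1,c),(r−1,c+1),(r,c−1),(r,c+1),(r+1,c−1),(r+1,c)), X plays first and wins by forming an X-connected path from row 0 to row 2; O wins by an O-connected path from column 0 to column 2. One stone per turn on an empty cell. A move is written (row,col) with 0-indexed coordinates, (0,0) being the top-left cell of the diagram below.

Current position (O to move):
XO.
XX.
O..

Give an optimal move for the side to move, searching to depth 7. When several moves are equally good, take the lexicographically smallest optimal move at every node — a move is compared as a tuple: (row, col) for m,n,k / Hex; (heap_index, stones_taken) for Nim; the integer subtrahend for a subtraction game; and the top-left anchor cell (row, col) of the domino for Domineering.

O's best at [XO./XX./O..]: (2,1)

ply 1, O at XO./XX./O.. | (0,2)=-1→XOO/XX./O..; (1,2)=-1→XO./XXO/O..; (2,1)=+1→XO./XX./OO.*; (2,2)=-1→XO./XX./O.O
ply 2, X at XO./XX./OO. | (0,2)=-1→XOX/XX./OO.*; (1,2)=-1→XO./XXX/OO.; (2,2)=-1→XO./XX./OOX
ply 3, O at XOX/XX./OO. | (1,2)=+1→XOX/XXO/OO.*; (2,2)=+1→XOX/XX./OOO
ply 4: XOX/XXO/OO. is terminal -1 (X); from XO./XX./O.. depth 7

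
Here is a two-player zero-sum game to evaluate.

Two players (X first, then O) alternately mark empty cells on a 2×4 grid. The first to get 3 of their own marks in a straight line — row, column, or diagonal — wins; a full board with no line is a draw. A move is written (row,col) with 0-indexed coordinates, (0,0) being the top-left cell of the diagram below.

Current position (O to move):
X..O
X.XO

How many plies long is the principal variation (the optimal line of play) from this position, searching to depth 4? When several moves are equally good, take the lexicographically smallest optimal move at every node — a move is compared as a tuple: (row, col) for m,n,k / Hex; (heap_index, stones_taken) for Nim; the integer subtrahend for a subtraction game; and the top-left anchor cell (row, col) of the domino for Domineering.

ply 1, O at X..O/X.XO | (0,1)=-1→XO.O/X.XO; (0,2)=-1→X.OO/X.XO; (1,1)=+0→X..O/XOXO*
ply 2, X at X..O/XOXO | (0,1)=+0→XX.O/XOXO*; (0,2)=+0→X.XO/XOXO
ply 3, O at XX.O/XOXO | (0,2)=+0→XXOO/XOXO*
ply 4: XXOO/XOXO is terminal +0 (X); from X..O/X.XO depth 4

PV length from [X..O/X.XO]: 3 plies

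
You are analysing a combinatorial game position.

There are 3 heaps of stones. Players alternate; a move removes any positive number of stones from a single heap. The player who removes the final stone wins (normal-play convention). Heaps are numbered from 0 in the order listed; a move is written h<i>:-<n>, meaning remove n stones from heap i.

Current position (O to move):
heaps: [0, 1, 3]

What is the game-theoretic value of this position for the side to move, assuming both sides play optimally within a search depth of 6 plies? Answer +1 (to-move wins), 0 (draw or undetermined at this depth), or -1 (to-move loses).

[(0,1,3)] O move#1: h1:-1:-1/(0,0,3), h2:-1:-1/(0,1,2), h2:-2:+1/(0,1,1)*, h2:-3:-1/(0,1,0)
[(0,1,1)] X move#2: h1:-1:-1/(0,0,1)*, h2:-1:-1/(0,1,0)
[(0,0,1)] O move#3: h2:-1:+1/(0,0,0)*
[(0,0,0)] end (terminal -1, X#4); searched (0,1,3) to 6

value((0,1,3), O) = +1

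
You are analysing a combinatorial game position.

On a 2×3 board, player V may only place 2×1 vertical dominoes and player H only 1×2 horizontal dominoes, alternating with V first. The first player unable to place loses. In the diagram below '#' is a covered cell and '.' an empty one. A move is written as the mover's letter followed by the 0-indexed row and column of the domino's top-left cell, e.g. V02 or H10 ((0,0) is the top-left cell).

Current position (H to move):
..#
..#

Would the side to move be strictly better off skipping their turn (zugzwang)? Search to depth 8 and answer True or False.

p1 H@[..#/..#]: H00[###/..#]+1* H10[..#/###]+1
p2 V@[###/..#] terminal -1; root [..#/..#] d8
pass branch (V moves first from the same position):
  | p1 V@[..#/..#]: V00[#.#/#.#]+1* V01[.##/.##]+1
  | p2 H@[#.#/#.#] terminal -1; root [..#/..#] d8
H moving scores +1; H passing scores -1

zugzwang(..#/..#, H) = False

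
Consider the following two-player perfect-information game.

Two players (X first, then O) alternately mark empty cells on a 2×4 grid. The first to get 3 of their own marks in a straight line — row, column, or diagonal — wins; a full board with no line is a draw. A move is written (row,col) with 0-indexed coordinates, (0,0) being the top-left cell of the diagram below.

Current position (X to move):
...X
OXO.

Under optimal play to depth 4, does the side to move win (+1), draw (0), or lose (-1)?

value(...X/OXO., X) = 0

[...X/OXO.] X move#1: (0,0):+0/X..X/OXO.*, (0,1):+0/.X.X/OXO., (0,2):+0/..XX/OXO., (1,3):+0/...X/OXOX
[X..X/OXO.] O move#2: (0,1):+0/XO.X/OXO.*, (0,2):+0/X.OX/OXO., (1,3):+0/X..X/OXOO
[XO.X/OXO.] X move#3: (0,2):+0/XOXX/OXO.*, (1,3):+0/XO.X/OXOX
[XOXX/OXO.] O move#4: (1,3):+0/XOXX/OXOO*
[XOXX/OXOO] end (terminal +0, X#5); searched ...X/OXO. to 4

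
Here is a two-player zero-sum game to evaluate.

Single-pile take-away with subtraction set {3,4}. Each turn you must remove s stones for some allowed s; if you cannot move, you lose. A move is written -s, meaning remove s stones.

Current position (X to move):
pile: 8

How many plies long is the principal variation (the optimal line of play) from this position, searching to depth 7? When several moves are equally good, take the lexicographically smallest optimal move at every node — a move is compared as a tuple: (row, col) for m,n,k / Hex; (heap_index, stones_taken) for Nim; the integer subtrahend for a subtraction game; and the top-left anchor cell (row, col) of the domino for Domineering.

PV length from [8]: 2 plies

[8] X move#1: -3:-1/5*, -4:-1/4
[5] O move#2: -3:+1/2*, -4:+1/1
[2] end (terminal -1, X#3); searched 8 to 7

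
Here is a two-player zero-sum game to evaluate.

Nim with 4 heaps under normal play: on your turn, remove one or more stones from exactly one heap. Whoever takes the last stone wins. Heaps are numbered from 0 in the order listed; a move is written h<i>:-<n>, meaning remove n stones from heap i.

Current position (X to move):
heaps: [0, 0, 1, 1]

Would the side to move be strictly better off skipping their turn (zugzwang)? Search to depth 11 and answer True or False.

zugzwang((0,0,1,1), X) = True

p1 X@[(0,0,1,1)]: h2:-1[(0,0,0,1)]-1* h3:-1[(0,0,1,0)]-1
p2 O@[(0,0,0,1)]: h3:-1[(0,0,0,0)]+1*
p3 X@[(0,0,0,0)] terminal -1; root [(0,0,1,1)] d11
suppose X passes — search the same position with O to move:
pass> p1 O@[(0,0,1,1)]: h2:-1[(0,0,0,1)]-1* h3:-1[(0,0,1,0)]-1
pass> p2 X@[(0,0,0,1)]: h3:-1[(0,0,0,0)]+1*
pass> p3 O@[(0,0,0,0)] terminal -1; root [(0,0,1,1)] d11
for X: play -1, pass +1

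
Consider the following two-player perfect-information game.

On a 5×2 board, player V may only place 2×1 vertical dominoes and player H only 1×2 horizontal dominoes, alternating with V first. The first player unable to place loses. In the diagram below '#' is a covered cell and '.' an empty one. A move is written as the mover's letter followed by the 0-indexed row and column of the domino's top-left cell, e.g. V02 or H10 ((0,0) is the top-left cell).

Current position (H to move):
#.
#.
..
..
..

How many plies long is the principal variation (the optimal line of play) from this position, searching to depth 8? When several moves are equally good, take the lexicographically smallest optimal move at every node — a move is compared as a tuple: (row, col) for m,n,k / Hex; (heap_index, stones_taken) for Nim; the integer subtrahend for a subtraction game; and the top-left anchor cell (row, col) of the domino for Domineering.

p1 H@[#./#./../../..]: H20[#./#./##/../..]-1 H30[#./#./../##/..]+1* H40[#./#./../../##]-1
p2 V@[#./#./../##/..]: V01[##/##/../##/..]-1* V11[#./##/.#/##/..]-1
p3 H@[##/##/../##/..]: H20[##/##/##/##/..]+1* H40[##/##/../##/##]+1
p4 V@[##/##/##/##/..] terminal -1; root [#./#./../../..] d8

PV length from [#./#./../../..]: 3 plies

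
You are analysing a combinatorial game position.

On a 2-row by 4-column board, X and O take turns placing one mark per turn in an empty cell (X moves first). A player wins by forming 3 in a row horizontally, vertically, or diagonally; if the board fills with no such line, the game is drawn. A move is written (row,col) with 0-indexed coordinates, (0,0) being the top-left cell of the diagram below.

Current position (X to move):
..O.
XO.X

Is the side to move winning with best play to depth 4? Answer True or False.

p1 X@[..O./XO.X]: (0,0)[X.O./XO.X]+0* (0,1)[.XO./XO.X]+0 (0,3)[..OX/XO.X]+0 (1,2)[..O./XOXX]-1
p2 O@[X.O./XO.X]: (0,1)[XOO./XO.X]+0* (0,3)[X.OO/XO.X]+0 (1,2)[X.O./XOOX]+0
p3 X@[XOO./XO.X]: (0,3)[XOOX/XO.X]+0* (1,2)[XOO./XOXX]-1
p4 O@[XOOX/XO.X]: (1,2)[XOOX/XOOX]+0*
p5 X@[XOOX/XOOX] terminal +0; root [..O./XO.X] d4

X winning at [..O./XO.X]: False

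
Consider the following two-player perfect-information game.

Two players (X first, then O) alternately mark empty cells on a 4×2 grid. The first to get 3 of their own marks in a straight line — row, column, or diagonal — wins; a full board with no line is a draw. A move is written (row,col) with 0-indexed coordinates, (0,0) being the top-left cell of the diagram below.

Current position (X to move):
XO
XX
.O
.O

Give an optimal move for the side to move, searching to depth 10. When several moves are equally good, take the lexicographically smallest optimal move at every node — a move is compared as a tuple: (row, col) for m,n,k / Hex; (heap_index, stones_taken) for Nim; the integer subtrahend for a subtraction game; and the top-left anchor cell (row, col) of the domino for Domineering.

p1 X@[XO/XX/.O/.O]: (2,0)[XO/XX/XO/.O]+1* (3,0)[XO/XX/.O/XO]+0
p2 O@[XO/XX/XO/.O] terminal -1; root [XO/XX/.O/.O] d10

X's best at [XO/XX/.O/.O]: (2,0)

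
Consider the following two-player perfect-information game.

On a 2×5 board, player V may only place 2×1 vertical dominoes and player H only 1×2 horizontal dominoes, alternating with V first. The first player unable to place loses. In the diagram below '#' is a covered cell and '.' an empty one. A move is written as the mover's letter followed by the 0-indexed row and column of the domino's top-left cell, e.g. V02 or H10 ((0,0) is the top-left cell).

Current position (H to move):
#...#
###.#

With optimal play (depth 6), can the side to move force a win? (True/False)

p1 H@[#...#/###.#]: H01[###.#/###.#]-1 H02[#.###/###.#]+1*
p2 V@[#.###/###.#] terminal -1; root [#...#/###.#] d6

H winning at [#...#/###.#]: True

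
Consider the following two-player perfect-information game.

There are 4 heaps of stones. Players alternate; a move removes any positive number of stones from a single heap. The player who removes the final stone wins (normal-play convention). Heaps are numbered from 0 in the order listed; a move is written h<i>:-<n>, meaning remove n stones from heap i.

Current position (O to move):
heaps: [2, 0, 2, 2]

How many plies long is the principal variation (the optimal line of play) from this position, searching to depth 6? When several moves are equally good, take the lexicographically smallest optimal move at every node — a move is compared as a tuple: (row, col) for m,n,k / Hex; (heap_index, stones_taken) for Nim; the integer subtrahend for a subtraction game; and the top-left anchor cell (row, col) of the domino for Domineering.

PV length from [(2,0,2,2)]: 5 plies

p1 O@[(2,0,2,2)]: h0:-1[(1,0,2,2)]-1 h0:-2[(0,0,2,2)]+1* h2:-1[(2,0,1,2)]-1 h2:-2[(2,0,0,2)]+1 h3:-1[(2,0,2,1)]-1 h3:-2[(2,0,2,0)]+1
p2 X@[(0,0,2,2)]: h2:-1[(0,0,1,2)]-1* h2:-2[(0,0,0,2)]-1 h3:-1[(0,0,2,1)]-1 h3:-2[(0,0,2,0)]-1
p3 O@[(0,0,1,2)]: h2:-1[(0,0,0,2)]-1 h3:-1[(0,0,1,1)]+1* h3:-2[(0,0,1,0)]-1
p4 X@[(0,0,1,1)]: h2:-1[(0,0,0,1)]-1* h3:-1[(0,0,1,0)]-1
p5 O@[(0,0,0,1)]: h3:-1[(0,0,0,0)]+1*
p6 X@[(0,0,0,0)] terminal -1; root [(2,0,2,2)] d6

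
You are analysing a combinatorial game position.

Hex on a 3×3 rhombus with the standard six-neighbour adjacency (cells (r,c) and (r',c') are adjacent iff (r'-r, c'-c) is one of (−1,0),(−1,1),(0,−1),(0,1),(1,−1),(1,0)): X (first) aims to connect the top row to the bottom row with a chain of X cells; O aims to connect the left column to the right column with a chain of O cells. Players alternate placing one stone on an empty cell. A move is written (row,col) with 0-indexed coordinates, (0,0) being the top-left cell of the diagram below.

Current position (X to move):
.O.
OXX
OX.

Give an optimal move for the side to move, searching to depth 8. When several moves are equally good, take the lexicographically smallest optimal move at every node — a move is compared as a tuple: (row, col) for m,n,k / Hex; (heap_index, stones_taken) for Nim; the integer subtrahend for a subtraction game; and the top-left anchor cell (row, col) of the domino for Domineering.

ply 1, X at .O./OXX/OX. | (0,0)=-1→XO./OXX/OX.; (0,2)=+1→.OX/OXX/OX.*; (2,2)=-1→.O./OXX/OXX
ply 2: .OX/OXX/OX. is terminal -1 (O); from .O./OXX/OX. depth 8

X's best at [.O./OXX/OX.]: (0,2)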